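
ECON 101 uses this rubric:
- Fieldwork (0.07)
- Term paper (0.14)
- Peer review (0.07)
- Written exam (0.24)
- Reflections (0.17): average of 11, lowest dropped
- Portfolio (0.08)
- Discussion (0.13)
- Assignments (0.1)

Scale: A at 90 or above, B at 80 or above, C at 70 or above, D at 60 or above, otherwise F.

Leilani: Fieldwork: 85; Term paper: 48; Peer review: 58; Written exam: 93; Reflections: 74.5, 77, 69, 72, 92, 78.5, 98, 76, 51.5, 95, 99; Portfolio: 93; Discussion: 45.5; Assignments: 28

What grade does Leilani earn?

Reflections: drop 51.5 → average of remaining 10 = 831/10 = 83.1
Weighted total:
  Fieldwork 85 × 0.07 = 5.95
  Term paper 48 × 0.14 = 6.72
  Peer review 58 × 0.07 = 4.06
  Written exam 93 × 0.24 = 22.32
  Reflections 83.1 × 0.17 = 14.127
  Portfolio 93 × 0.08 = 7.44
  Discussion 45.5 × 0.13 = 5.915
  Assignments 28 × 0.1 = 2.8
Sum = 69.332
69.332 is ≥ 60 and < 70 → D

D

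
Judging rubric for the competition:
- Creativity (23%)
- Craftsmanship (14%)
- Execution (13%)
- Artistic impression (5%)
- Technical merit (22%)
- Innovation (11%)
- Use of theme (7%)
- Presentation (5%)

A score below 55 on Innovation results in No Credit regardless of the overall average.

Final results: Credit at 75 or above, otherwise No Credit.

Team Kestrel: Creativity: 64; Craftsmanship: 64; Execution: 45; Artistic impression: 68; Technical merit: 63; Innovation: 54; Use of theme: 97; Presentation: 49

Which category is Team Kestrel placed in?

Innovation score 54 < 55: minimum not met.
Weighted total:
  Creativity 64 × 0.23 = 14.72
  Craftsmanship 64 × 0.14 = 8.96
  Execution 45 × 0.13 = 5.85
  Artistic impression 68 × 0.05 = 3.4
  Technical merit 63 × 0.22 = 13.86
  Innovation 54 × 0.11 = 5.94
  Use of theme 97 × 0.07 = 6.79
  Presentation 49 × 0.05 = 2.45
Sum = 61.97
Because the Innovation minimum was not met, the result is No Credit.

No Credit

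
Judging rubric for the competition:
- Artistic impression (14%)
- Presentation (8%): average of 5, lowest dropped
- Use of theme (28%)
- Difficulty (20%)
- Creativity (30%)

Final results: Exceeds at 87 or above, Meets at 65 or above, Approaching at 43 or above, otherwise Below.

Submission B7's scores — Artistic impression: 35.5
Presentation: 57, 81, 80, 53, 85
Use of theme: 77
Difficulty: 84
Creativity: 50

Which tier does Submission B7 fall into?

Approaching

Presentation: drop 53 → average of remaining 4 = 303/4 = 75.75
Weighted total:
  Artistic impression 35.5 × 0.14 = 4.97
  Presentation 75.75 × 0.08 = 6.06
  Use of theme 77 × 0.28 = 21.56
  Difficulty 84 × 0.2 = 16.8
  Creativity 50 × 0.3 = 15
Sum = 64.39
64.39 is ≥ 43 and < 65 → Approaching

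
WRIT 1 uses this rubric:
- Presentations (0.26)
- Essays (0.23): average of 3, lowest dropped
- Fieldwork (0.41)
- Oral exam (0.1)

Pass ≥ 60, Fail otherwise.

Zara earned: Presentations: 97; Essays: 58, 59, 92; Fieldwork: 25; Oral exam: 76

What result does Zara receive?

Pass

Essays: drop 58 → average of remaining 2 = 151/2 = 75.5
Weighted total:
  Presentations 97 × 0.26 = 25.22
  Essays 75.5 × 0.23 = 17.365
  Fieldwork 25 × 0.41 = 10.25
  Oral exam 76 × 0.1 = 7.6
Sum = 60.435
60.435 ≥ 60 → Pass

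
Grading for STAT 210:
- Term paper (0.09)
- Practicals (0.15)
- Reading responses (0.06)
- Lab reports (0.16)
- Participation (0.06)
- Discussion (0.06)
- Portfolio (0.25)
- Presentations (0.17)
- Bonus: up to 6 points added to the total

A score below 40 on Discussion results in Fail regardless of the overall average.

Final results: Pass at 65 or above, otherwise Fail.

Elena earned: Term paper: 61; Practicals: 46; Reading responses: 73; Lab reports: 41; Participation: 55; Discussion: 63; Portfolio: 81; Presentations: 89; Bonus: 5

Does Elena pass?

Discussion score 63 ≥ 40: minimum met.
Weighted total:
  Term paper 61 × 0.09 = 5.49
  Practicals 46 × 0.15 = 6.9
  Reading responses 73 × 0.06 = 4.38
  Lab reports 41 × 0.16 = 6.56
  Participation 55 × 0.06 = 3.3
  Discussion 63 × 0.06 = 3.78
  Portfolio 81 × 0.25 = 20.25
  Presentations 89 × 0.17 = 15.13
Sum = 65.79
Bonus: 65.79 + 5 = 70.79
70.79 ≥ 65 → Pass

Pass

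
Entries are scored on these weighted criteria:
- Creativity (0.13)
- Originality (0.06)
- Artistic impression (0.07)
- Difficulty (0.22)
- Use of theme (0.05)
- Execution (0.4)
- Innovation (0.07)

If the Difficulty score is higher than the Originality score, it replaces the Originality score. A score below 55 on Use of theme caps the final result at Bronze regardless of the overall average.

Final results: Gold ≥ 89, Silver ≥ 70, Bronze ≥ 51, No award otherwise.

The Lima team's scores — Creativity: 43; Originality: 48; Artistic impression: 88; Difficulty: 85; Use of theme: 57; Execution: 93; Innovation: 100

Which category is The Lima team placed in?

Difficulty (85) > Originality (48), so Originality counts as 85.
Use of theme score 57 ≥ 55: minimum met.
Weighted total:
  Creativity 43 × 0.13 = 5.59
  Originality 85 × 0.06 = 5.1
  Artistic impression 88 × 0.07 = 6.16
  Difficulty 85 × 0.22 = 18.7
  Use of theme 57 × 0.05 = 2.85
  Execution 93 × 0.4 = 37.2
  Innovation 100 × 0.07 = 7
Sum = 82.6
82.6 is ≥ 70 and < 89 → Silver

Silver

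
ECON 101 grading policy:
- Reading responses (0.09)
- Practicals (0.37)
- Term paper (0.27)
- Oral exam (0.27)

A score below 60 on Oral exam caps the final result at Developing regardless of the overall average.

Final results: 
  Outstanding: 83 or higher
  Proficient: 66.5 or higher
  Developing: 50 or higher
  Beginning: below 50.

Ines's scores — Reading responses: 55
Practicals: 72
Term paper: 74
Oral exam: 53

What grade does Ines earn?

Developing

Oral exam score 53 < 60: minimum not met.
Weighted total:
  Reading responses 55 × 0.09 = 4.95
  Practicals 72 × 0.37 = 26.64
  Term paper 74 × 0.27 = 19.98
  Oral exam 53 × 0.27 = 14.31
Sum = 65.88
65.88 would be Developing; cap at Developing applies → Developing.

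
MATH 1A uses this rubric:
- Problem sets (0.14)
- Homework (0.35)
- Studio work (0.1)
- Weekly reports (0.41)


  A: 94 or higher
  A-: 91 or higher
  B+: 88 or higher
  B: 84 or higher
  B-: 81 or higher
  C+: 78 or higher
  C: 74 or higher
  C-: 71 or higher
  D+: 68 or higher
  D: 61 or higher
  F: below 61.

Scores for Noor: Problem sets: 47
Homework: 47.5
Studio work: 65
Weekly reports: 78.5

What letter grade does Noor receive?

Weighted total:
  Problem sets 47 × 0.14 = 6.58
  Homework 47.5 × 0.35 = 16.625
  Studio work 65 × 0.1 = 6.5
  Weekly reports 78.5 × 0.41 = 32.185
Sum = 61.89
61.89 is ≥ 61 and < 68 → D

D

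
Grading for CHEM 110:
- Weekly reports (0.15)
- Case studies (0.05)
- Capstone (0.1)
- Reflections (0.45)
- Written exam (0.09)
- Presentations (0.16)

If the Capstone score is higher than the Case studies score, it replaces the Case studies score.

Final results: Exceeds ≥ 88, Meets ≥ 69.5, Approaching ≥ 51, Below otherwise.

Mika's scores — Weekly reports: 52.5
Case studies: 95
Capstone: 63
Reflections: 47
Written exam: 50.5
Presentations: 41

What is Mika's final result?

Approaching

Capstone (63) ≤ Case studies (95), so Case studies stays at 95.
Weighted total:
  Weekly reports 52.5 × 0.15 = 7.875
  Case studies 95 × 0.05 = 4.75
  Capstone 63 × 0.1 = 6.3
  Reflections 47 × 0.45 = 21.15
  Written exam 50.5 × 0.09 = 4.545
  Presentations 41 × 0.16 = 6.56
Sum = 51.18
51.18 is ≥ 51 and < 69.5 → Approaching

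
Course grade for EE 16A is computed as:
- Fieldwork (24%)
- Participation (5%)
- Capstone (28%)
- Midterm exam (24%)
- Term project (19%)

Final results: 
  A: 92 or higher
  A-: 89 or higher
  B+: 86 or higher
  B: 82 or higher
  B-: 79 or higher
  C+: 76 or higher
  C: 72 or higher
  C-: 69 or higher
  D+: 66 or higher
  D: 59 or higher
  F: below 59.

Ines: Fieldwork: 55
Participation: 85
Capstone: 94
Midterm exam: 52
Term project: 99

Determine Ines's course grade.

Weighted total:
  Fieldwork 55 × 0.24 = 13.2
  Participation 85 × 0.05 = 4.25
  Capstone 94 × 0.28 = 26.32
  Midterm exam 52 × 0.24 = 12.48
  Term project 99 × 0.19 = 18.81
Sum = 75.06
75.06 is ≥ 72 and < 76 → C

C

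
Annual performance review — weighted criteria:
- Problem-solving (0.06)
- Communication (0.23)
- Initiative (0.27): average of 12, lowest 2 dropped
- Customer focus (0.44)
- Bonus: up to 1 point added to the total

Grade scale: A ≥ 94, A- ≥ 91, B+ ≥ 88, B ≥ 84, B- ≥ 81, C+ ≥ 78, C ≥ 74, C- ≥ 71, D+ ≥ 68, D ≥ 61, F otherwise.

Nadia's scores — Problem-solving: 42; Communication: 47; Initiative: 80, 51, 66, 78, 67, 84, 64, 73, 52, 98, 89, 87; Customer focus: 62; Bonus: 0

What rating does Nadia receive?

Initiative: drop 51, 52 → average of remaining 10 = 786/10 = 78.6
Weighted total:
  Problem-solving 42 × 0.06 = 2.52
  Communication 47 × 0.23 = 10.81
  Initiative 78.6 × 0.27 = 21.222
  Customer focus 62 × 0.44 = 27.28
Sum = 61.832
Bonus: 61.832 + 0 = 61.832
61.832 is ≥ 61 and < 68 → D

D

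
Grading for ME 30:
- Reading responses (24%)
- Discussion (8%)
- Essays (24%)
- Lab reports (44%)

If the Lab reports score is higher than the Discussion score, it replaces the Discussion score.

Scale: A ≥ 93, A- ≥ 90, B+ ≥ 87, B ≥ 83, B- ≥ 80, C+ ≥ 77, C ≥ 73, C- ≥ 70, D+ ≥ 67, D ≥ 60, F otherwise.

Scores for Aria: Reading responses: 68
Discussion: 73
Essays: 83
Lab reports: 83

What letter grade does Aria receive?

Lab reports (83) > Discussion (73), so Discussion counts as 83.
Weighted total:
  Reading responses 68 × 0.24 = 16.32
  Discussion 83 × 0.08 = 6.64
  Essays 83 × 0.24 = 19.92
  Lab reports 83 × 0.44 = 36.52
Sum = 79.4
79.4 is ≥ 77 and < 80 → C+

C+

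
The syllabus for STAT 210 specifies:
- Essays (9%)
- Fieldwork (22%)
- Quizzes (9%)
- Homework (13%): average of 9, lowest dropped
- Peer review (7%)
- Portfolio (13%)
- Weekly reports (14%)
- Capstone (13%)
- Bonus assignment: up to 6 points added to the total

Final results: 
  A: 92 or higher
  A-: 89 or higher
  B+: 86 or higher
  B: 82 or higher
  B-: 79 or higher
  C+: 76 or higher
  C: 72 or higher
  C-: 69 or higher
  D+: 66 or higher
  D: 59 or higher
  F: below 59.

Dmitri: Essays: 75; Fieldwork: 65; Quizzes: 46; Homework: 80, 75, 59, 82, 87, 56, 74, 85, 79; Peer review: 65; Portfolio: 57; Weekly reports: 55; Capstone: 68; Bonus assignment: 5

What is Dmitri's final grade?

Homework: drop 56 → average of remaining 8 = 621/8 = 77.625
Weighted total:
  Essays 75 × 0.09 = 6.75
  Fieldwork 65 × 0.22 = 14.3
  Quizzes 46 × 0.09 = 4.14
  Homework 77.625 × 0.13 = 10.09125
  Peer review 65 × 0.07 = 4.55
  Portfolio 57 × 0.13 = 7.41
  Weekly reports 55 × 0.14 = 7.7
  Capstone 68 × 0.13 = 8.84
Sum = 63.78125
Bonus assignment: 63.78125 + 5 = 68.78125
68.78125 is ≥ 66 and < 69 → D+

D+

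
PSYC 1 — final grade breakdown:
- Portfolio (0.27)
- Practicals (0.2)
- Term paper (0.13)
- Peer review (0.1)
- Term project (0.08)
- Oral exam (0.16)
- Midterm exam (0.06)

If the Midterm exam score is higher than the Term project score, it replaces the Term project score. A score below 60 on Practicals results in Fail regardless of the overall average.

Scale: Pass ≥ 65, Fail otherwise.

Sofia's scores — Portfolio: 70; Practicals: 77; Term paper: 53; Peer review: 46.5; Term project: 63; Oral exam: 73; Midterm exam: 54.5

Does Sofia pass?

Pass

Midterm exam (54.5) ≤ Term project (63), so Term project stays at 63.
Practicals score 77 ≥ 60: minimum met.
Weighted total:
  Portfolio 70 × 0.27 = 18.9
  Practicals 77 × 0.2 = 15.4
  Term paper 53 × 0.13 = 6.89
  Peer review 46.5 × 0.1 = 4.65
  Term project 63 × 0.08 = 5.04
  Oral exam 73 × 0.16 = 11.68
  Midterm exam 54.5 × 0.06 = 3.27
Sum = 65.83
65.83 ≥ 65 → Pass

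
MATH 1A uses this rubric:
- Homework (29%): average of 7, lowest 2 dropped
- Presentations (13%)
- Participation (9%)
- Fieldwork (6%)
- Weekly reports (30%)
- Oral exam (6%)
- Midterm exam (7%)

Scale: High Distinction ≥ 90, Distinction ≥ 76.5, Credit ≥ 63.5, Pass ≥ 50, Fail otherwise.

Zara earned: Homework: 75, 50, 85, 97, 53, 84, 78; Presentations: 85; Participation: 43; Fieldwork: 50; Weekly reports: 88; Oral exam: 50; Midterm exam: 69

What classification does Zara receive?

Homework: drop 50, 53 → average of remaining 5 = 419/5 = 83.8
Weighted total:
  Homework 83.8 × 0.29 = 24.302
  Presentations 85 × 0.13 = 11.05
  Participation 43 × 0.09 = 3.87
  Fieldwork 50 × 0.06 = 3
  Weekly reports 88 × 0.3 = 26.4
  Oral exam 50 × 0.06 = 3
  Midterm exam 69 × 0.07 = 4.83
Sum = 76.452
76.452 is ≥ 63.5 and < 76.5 → Credit

Credit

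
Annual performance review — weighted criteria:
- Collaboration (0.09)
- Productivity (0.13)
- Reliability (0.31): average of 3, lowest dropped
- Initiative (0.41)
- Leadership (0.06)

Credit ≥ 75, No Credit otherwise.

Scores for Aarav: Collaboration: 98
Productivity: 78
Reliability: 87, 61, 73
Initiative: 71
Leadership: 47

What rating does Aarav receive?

Credit

Reliability: drop 61 → average of remaining 2 = 160/2 = 80
Weighted total:
  Collaboration 98 × 0.09 = 8.82
  Productivity 78 × 0.13 = 10.14
  Reliability 80 × 0.31 = 24.8
  Initiative 71 × 0.41 = 29.11
  Leadership 47 × 0.06 = 2.82
Sum = 75.69
75.69 ≥ 75 → Credit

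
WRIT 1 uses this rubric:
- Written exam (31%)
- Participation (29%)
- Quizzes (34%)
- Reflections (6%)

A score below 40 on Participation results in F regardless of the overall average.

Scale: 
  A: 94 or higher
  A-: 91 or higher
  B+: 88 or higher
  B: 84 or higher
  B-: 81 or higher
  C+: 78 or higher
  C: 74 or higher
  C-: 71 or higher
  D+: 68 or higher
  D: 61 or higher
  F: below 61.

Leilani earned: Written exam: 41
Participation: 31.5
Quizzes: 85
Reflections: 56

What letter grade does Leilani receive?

F

Participation score 31.5 < 40: minimum not met.
Weighted total:
  Written exam 41 × 0.31 = 12.71
  Participation 31.5 × 0.29 = 9.135
  Quizzes 85 × 0.34 = 28.9
  Reflections 56 × 0.06 = 3.36
Sum = 54.105
Because the Participation minimum was not met, the result is F.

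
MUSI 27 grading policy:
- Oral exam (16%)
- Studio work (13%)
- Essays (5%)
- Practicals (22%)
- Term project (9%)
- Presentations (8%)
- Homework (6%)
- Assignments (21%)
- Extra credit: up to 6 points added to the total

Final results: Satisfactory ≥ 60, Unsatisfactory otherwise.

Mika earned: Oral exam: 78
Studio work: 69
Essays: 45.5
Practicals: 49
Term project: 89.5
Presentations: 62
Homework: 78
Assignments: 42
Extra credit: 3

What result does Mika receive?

Weighted total:
  Oral exam 78 × 0.16 = 12.48
  Studio work 69 × 0.13 = 8.97
  Essays 45.5 × 0.05 = 2.275
  Practicals 49 × 0.22 = 10.78
  Term project 89.5 × 0.09 = 8.055
  Presentations 62 × 0.08 = 4.96
  Homework 78 × 0.06 = 4.68
  Assignments 42 × 0.21 = 8.82
Sum = 61.02
Extra credit: 61.02 + 3 = 64.02
64.02 ≥ 60 → Satisfactory

Satisfactory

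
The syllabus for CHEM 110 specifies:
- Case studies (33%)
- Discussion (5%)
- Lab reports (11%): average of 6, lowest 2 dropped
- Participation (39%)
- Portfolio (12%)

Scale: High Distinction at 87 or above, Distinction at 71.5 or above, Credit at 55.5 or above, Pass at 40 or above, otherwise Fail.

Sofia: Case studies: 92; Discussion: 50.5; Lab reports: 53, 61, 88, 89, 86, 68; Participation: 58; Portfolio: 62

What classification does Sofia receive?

Lab reports: drop 53, 61 → average of remaining 4 = 331/4 = 82.75
Weighted total:
  Case studies 92 × 0.33 = 30.36
  Discussion 50.5 × 0.05 = 2.525
  Lab reports 82.75 × 0.11 = 9.1025
  Participation 58 × 0.39 = 22.62
  Portfolio 62 × 0.12 = 7.44
Sum = 72.0475
72.0475 is ≥ 71.5 and < 87 → Distinction

Distinction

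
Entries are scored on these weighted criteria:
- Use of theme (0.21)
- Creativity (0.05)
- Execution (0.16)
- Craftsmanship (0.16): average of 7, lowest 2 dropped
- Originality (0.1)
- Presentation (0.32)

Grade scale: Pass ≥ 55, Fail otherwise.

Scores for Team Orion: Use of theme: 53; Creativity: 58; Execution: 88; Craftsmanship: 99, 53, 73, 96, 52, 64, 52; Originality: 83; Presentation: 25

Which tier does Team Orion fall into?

Craftsmanship: drop 52, 52 → average of remaining 5 = 385/5 = 77
Weighted total:
  Use of theme 53 × 0.21 = 11.13
  Creativity 58 × 0.05 = 2.9
  Execution 88 × 0.16 = 14.08
  Craftsmanship 77 × 0.16 = 12.32
  Originality 83 × 0.1 = 8.3
  Presentation 25 × 0.32 = 8
Sum = 56.73
56.73 ≥ 55 → Pass

Pass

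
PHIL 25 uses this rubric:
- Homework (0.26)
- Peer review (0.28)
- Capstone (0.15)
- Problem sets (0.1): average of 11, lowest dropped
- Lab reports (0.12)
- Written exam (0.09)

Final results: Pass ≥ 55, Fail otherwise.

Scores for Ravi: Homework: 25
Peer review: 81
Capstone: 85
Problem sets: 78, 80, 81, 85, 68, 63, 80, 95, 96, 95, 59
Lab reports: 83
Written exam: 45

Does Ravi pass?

Problem sets: drop 59 → average of remaining 10 = 821/10 = 82.1
Weighted total:
  Homework 25 × 0.26 = 6.5
  Peer review 81 × 0.28 = 22.68
  Capstone 85 × 0.15 = 12.75
  Problem sets 82.1 × 0.1 = 8.21
  Lab reports 83 × 0.12 = 9.96
  Written exam 45 × 0.09 = 4.05
Sum = 64.15
64.15 ≥ 55 → Pass

Pass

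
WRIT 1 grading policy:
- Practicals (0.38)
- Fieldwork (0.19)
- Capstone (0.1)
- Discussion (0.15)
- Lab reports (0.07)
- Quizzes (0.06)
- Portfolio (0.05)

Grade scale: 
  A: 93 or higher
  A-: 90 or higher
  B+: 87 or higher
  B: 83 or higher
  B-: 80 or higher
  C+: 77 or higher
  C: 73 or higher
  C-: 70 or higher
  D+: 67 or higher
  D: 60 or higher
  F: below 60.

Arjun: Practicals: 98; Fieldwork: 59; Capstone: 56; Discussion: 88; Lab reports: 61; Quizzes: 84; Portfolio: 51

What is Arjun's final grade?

Weighted total:
  Practicals 98 × 0.38 = 37.24
  Fieldwork 59 × 0.19 = 11.21
  Capstone 56 × 0.1 = 5.6
  Discussion 88 × 0.15 = 13.2
  Lab reports 61 × 0.07 = 4.27
  Quizzes 84 × 0.06 = 5.04
  Portfolio 51 × 0.05 = 2.55
Sum = 79.11
79.11 is ≥ 77 and < 80 → C+

C+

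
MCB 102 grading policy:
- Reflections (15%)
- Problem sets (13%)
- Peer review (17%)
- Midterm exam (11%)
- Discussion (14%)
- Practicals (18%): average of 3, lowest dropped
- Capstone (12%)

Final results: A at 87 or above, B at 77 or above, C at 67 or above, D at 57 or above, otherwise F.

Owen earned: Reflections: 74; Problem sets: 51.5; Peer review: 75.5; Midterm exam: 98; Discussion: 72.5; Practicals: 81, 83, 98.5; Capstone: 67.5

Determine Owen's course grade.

C

Practicals: drop 81 → average of remaining 2 = 181.5/2 = 90.75
Weighted total:
  Reflections 74 × 0.15 = 11.1
  Problem sets 51.5 × 0.13 = 6.695
  Peer review 75.5 × 0.17 = 12.835
  Midterm exam 98 × 0.11 = 10.78
  Discussion 72.5 × 0.14 = 10.15
  Practicals 90.75 × 0.18 = 16.335
  Capstone 67.5 × 0.12 = 8.1
Sum = 75.995
75.995 is ≥ 67 and < 77 → C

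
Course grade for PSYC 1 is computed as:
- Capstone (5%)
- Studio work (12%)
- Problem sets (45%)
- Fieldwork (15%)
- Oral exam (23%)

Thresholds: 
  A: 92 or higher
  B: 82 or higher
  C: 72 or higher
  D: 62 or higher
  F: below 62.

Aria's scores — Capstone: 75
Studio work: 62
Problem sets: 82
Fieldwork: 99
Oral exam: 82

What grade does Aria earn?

C

Weighted total:
  Capstone 75 × 0.05 = 3.75
  Studio work 62 × 0.12 = 7.44
  Problem sets 82 × 0.45 = 36.9
  Fieldwork 99 × 0.15 = 14.85
  Oral exam 82 × 0.23 = 18.86
Sum = 81.8
81.8 is ≥ 72 and < 82 → C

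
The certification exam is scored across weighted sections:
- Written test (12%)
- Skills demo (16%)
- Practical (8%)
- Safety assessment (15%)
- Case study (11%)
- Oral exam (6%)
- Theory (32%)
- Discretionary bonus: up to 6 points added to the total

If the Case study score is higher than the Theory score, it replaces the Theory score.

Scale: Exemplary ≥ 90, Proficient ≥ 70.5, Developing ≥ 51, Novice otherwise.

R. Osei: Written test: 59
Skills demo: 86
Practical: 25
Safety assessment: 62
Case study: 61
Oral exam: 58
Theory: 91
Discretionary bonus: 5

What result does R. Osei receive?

Proficient

Case study (61) ≤ Theory (91), so Theory stays at 91.
Weighted total:
  Written test 59 × 0.12 = 7.08
  Skills demo 86 × 0.16 = 13.76
  Practical 25 × 0.08 = 2
  Safety assessment 62 × 0.15 = 9.3
  Case study 61 × 0.11 = 6.71
  Oral exam 58 × 0.06 = 3.48
  Theory 91 × 0.32 = 29.12
Sum = 71.45
Discretionary bonus: 71.45 + 5 = 76.45
76.45 is ≥ 70.5 and < 90 → Proficient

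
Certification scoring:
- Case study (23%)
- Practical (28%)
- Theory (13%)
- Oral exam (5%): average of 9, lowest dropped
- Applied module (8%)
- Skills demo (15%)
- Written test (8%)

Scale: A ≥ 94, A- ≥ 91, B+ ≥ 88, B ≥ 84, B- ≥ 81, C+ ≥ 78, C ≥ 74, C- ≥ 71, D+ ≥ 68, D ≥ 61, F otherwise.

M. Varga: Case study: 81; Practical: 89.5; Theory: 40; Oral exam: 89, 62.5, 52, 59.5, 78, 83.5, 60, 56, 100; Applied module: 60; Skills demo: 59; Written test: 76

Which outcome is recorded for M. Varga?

Oral exam: drop 52 → average of remaining 8 = 588.5/8 = 73.5625
Weighted total:
  Case study 81 × 0.23 = 18.63
  Practical 89.5 × 0.28 = 25.06
  Theory 40 × 0.13 = 5.2
  Oral exam 73.5625 × 0.05 = 3.678125
  Applied module 60 × 0.08 = 4.8
  Skills demo 59 × 0.15 = 8.85
  Written test 76 × 0.08 = 6.08
Sum = 72.298125
72.298125 is ≥ 71 and < 74 → C-

C-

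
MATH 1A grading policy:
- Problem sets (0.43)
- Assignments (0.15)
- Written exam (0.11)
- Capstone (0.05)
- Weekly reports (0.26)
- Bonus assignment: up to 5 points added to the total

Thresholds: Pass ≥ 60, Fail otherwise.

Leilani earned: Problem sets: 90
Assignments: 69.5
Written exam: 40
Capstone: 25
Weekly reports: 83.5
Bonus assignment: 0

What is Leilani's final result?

Weighted total:
  Problem sets 90 × 0.43 = 38.7
  Assignments 69.5 × 0.15 = 10.425
  Written exam 40 × 0.11 = 4.4
  Capstone 25 × 0.05 = 1.25
  Weekly reports 83.5 × 0.26 = 21.71
Sum = 76.485
Bonus assignment: 76.485 + 0 = 76.485
76.485 ≥ 60 → Pass

Pass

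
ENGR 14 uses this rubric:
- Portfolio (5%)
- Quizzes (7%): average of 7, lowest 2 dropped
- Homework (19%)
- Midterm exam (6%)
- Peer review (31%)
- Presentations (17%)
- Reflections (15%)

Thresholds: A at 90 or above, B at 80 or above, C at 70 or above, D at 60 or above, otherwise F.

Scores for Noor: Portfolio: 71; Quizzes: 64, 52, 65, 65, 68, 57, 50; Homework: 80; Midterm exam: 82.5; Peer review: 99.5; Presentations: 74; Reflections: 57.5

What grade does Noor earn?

Quizzes: drop 50, 52 → average of remaining 5 = 319/5 = 63.8
Weighted total:
  Portfolio 71 × 0.05 = 3.55
  Quizzes 63.8 × 0.07 = 4.466
  Homework 80 × 0.19 = 15.2
  Midterm exam 82.5 × 0.06 = 4.95
  Peer review 99.5 × 0.31 = 30.845
  Presentations 74 × 0.17 = 12.58
  Reflections 57.5 × 0.15 = 8.625
Sum = 80.216
80.216 is ≥ 80 and < 90 → B

B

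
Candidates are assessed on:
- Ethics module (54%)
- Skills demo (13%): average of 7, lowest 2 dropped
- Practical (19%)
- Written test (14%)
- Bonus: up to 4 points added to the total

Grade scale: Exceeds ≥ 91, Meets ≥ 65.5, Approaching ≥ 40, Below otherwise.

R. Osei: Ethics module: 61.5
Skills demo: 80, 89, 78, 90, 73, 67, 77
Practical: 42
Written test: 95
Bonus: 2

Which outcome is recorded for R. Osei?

Meets

Skills demo: drop 67, 73 → average of remaining 5 = 414/5 = 82.8
Weighted total:
  Ethics module 61.5 × 0.54 = 33.21
  Skills demo 82.8 × 0.13 = 10.764
  Practical 42 × 0.19 = 7.98
  Written test 95 × 0.14 = 13.3
Sum = 65.254
Bonus: 65.254 + 2 = 67.254
67.254 is ≥ 65.5 and < 91 → Meets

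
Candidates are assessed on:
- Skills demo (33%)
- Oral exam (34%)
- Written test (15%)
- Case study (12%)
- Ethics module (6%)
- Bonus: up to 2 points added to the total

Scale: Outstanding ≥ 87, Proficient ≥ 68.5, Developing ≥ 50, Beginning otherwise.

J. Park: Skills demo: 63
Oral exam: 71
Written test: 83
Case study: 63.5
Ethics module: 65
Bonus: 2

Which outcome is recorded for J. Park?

Weighted total:
  Skills demo 63 × 0.33 = 20.79
  Oral exam 71 × 0.34 = 24.14
  Written test 83 × 0.15 = 12.45
  Case study 63.5 × 0.12 = 7.62
  Ethics module 65 × 0.06 = 3.9
Sum = 68.9
Bonus: 68.9 + 2 = 70.9
70.9 is ≥ 68.5 and < 87 → Proficient

Proficient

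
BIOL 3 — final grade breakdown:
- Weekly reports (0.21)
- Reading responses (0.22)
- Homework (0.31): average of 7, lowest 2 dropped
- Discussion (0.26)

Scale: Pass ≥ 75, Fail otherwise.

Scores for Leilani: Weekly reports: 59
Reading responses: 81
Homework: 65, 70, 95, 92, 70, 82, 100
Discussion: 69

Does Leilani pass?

Homework: drop 65, 70 → average of remaining 5 = 439/5 = 87.8
Weighted total:
  Weekly reports 59 × 0.21 = 12.39
  Reading responses 81 × 0.22 = 17.82
  Homework 87.8 × 0.31 = 27.218
  Discussion 69 × 0.26 = 17.94
Sum = 75.368
75.368 ≥ 75 → Pass

Pass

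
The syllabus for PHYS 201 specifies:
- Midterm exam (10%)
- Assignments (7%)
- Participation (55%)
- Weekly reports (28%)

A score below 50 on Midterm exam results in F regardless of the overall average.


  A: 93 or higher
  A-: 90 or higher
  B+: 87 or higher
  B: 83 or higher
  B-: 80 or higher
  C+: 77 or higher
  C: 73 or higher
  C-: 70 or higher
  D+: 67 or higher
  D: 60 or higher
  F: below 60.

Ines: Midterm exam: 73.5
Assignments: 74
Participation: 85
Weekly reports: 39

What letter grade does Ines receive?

Midterm exam score 73.5 ≥ 50: minimum met.
Weighted total:
  Midterm exam 73.5 × 0.1 = 7.35
  Assignments 74 × 0.07 = 5.18
  Participation 85 × 0.55 = 46.75
  Weekly reports 39 × 0.28 = 10.92
Sum = 70.2
70.2 is ≥ 70 and < 73 → C-

C-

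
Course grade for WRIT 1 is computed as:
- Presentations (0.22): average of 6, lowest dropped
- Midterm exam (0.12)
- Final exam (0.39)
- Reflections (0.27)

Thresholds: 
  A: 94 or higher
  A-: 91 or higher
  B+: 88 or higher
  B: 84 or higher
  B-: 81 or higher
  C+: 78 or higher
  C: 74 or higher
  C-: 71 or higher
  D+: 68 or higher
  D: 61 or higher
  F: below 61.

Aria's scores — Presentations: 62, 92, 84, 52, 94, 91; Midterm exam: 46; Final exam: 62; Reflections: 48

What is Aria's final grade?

Presentations: drop 52 → average of remaining 5 = 423/5 = 84.6
Weighted total:
  Presentations 84.6 × 0.22 = 18.612
  Midterm exam 46 × 0.12 = 5.52
  Final exam 62 × 0.39 = 24.18
  Reflections 48 × 0.27 = 12.96
Sum = 61.272
61.272 is ≥ 61 and < 68 → D

D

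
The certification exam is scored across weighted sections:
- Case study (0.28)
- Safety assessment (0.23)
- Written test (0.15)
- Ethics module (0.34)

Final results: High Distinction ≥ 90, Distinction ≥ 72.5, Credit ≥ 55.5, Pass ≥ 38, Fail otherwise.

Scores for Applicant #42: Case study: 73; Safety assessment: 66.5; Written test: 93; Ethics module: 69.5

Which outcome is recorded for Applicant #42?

Weighted total:
  Case study 73 × 0.28 = 20.44
  Safety assessment 66.5 × 0.23 = 15.295
  Written test 93 × 0.15 = 13.95
  Ethics module 69.5 × 0.34 = 23.63
Sum = 73.315
73.315 is ≥ 72.5 and < 90 → Distinction

Distinction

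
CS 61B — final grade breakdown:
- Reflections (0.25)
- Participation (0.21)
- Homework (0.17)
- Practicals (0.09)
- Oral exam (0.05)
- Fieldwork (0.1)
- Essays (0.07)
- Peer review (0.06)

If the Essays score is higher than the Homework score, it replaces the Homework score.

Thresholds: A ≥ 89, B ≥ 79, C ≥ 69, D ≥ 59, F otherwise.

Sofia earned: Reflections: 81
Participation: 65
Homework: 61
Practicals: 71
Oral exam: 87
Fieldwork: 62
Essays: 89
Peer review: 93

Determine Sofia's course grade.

Essays (89) > Homework (61), so Homework counts as 89.
Weighted total:
  Reflections 81 × 0.25 = 20.25
  Participation 65 × 0.21 = 13.65
  Homework 89 × 0.17 = 15.13
  Practicals 71 × 0.09 = 6.39
  Oral exam 87 × 0.05 = 4.35
  Fieldwork 62 × 0.1 = 6.2
  Essays 89 × 0.07 = 6.23
  Peer review 93 × 0.06 = 5.58
Sum = 77.78
77.78 is ≥ 69 and < 79 → C

C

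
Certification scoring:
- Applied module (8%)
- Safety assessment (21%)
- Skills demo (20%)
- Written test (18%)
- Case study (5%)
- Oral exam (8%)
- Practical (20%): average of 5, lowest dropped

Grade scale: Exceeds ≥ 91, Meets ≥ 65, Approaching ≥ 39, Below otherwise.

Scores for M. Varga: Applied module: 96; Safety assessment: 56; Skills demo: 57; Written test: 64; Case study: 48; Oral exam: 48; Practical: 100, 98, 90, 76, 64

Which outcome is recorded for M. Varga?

Practical: drop 64 → average of remaining 4 = 364/4 = 91
Weighted total:
  Applied module 96 × 0.08 = 7.68
  Safety assessment 56 × 0.21 = 11.76
  Skills demo 57 × 0.2 = 11.4
  Written test 64 × 0.18 = 11.52
  Case study 48 × 0.05 = 2.4
  Oral exam 48 × 0.08 = 3.84
  Practical 91 × 0.2 = 18.2
Sum = 66.8
66.8 is ≥ 65 and < 91 → Meets

Meets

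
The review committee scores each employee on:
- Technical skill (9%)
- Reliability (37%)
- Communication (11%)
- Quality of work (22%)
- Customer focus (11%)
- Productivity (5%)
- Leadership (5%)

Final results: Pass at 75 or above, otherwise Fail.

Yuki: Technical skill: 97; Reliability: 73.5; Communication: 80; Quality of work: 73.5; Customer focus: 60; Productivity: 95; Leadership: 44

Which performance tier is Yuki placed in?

Fail

Weighted total:
  Technical skill 97 × 0.09 = 8.73
  Reliability 73.5 × 0.37 = 27.195
  Communication 80 × 0.11 = 8.8
  Quality of work 73.5 × 0.22 = 16.17
  Customer focus 60 × 0.11 = 6.6
  Productivity 95 × 0.05 = 4.75
  Leadership 44 × 0.05 = 2.2
Sum = 74.445
74.445 < 75 → Fail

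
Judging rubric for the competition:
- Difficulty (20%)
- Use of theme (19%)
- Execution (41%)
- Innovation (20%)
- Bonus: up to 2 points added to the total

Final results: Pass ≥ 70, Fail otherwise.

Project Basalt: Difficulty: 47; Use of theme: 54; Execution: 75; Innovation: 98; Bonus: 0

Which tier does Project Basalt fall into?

Weighted total:
  Difficulty 47 × 0.2 = 9.4
  Use of theme 54 × 0.19 = 10.26
  Execution 75 × 0.41 = 30.75
  Innovation 98 × 0.2 = 19.6
Sum = 70.01
Bonus: 70.01 + 0 = 70.01
70.01 ≥ 70 → Pass

Pass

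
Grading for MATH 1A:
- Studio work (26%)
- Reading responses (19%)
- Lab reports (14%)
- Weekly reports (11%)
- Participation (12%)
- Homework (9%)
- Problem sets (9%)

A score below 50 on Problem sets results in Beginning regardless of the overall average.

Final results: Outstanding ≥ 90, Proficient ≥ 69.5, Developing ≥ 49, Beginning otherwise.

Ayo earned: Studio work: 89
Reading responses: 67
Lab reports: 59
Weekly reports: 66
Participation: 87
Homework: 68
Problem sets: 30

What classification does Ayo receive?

Beginning

Problem sets score 30 < 50: minimum not met.
Weighted total:
  Studio work 89 × 0.26 = 23.14
  Reading responses 67 × 0.19 = 12.73
  Lab reports 59 × 0.14 = 8.26
  Weekly reports 66 × 0.11 = 7.26
  Participation 87 × 0.12 = 10.44
  Homework 68 × 0.09 = 6.12
  Problem sets 30 × 0.09 = 2.7
Sum = 70.65
Because the Problem sets minimum was not met, the result is Beginning.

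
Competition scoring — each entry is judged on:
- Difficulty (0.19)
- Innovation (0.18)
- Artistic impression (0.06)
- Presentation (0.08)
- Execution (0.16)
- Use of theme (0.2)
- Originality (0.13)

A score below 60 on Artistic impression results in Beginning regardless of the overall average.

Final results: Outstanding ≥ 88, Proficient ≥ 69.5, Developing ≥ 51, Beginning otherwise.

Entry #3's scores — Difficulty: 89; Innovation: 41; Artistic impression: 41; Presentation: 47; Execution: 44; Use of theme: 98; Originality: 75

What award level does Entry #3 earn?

Beginning

Artistic impression score 41 < 60: minimum not met.
Weighted total:
  Difficulty 89 × 0.19 = 16.91
  Innovation 41 × 0.18 = 7.38
  Artistic impression 41 × 0.06 = 2.46
  Presentation 47 × 0.08 = 3.76
  Execution 44 × 0.16 = 7.04
  Use of theme 98 × 0.2 = 19.6
  Originality 75 × 0.13 = 9.75
Sum = 66.9
Because the Artistic impression minimum was not met, the result is Beginning.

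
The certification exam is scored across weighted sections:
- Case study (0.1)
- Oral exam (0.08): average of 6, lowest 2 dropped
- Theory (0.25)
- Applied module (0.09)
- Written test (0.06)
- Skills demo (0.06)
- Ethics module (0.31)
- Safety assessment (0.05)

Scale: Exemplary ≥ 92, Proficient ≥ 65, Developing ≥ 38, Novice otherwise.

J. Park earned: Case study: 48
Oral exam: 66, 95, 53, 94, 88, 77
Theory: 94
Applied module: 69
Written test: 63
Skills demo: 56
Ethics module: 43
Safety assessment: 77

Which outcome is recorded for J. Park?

Oral exam: drop 53, 66 → average of remaining 4 = 354/4 = 88.5
Weighted total:
  Case study 48 × 0.1 = 4.8
  Oral exam 88.5 × 0.08 = 7.08
  Theory 94 × 0.25 = 23.5
  Applied module 69 × 0.09 = 6.21
  Written test 63 × 0.06 = 3.78
  Skills demo 56 × 0.06 = 3.36
  Ethics module 43 × 0.31 = 13.33
  Safety assessment 77 × 0.05 = 3.85
Sum = 65.91
65.91 is ≥ 65 and < 92 → Proficient

Proficient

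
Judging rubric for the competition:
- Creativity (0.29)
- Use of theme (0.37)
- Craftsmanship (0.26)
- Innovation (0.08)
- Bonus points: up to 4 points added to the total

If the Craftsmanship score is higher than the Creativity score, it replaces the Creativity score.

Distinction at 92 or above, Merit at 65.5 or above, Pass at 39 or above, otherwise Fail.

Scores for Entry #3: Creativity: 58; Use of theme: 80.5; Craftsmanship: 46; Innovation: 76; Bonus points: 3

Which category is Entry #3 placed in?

Craftsmanship (46) ≤ Creativity (58), so Creativity stays at 58.
Weighted total:
  Creativity 58 × 0.29 = 16.82
  Use of theme 80.5 × 0.37 = 29.785
  Craftsmanship 46 × 0.26 = 11.96
  Innovation 76 × 0.08 = 6.08
Sum = 64.645
Bonus points: 64.645 + 3 = 67.645
67.645 is ≥ 65.5 and < 92 → Merit

Merit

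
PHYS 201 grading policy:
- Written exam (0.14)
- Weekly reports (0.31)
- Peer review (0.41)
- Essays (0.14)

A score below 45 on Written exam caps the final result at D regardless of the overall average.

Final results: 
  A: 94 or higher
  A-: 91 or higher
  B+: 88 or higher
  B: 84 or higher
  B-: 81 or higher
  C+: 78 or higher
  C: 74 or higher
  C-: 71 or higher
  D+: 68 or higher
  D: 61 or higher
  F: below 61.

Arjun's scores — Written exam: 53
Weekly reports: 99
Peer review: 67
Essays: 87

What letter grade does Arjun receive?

Written exam score 53 ≥ 45: minimum met.
Weighted total:
  Written exam 53 × 0.14 = 7.42
  Weekly reports 99 × 0.31 = 30.69
  Peer review 67 × 0.41 = 27.47
  Essays 87 × 0.14 = 12.18
Sum = 77.76
77.76 is ≥ 74 and < 78 → C

C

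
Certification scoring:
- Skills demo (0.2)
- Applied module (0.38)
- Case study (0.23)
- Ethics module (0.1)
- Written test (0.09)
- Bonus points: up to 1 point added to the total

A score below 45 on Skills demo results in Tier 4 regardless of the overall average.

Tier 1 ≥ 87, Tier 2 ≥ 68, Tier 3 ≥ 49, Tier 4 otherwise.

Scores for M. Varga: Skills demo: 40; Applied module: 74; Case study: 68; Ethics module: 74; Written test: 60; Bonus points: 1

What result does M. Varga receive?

Tier 4

Skills demo score 40 < 45: minimum not met.
Weighted total:
  Skills demo 40 × 0.2 = 8
  Applied module 74 × 0.38 = 28.12
  Case study 68 × 0.23 = 15.64
  Ethics module 74 × 0.1 = 7.4
  Written test 60 × 0.09 = 5.4
Sum = 64.56
Bonus points: 64.56 + 1 = 65.56
Because the Skills demo minimum was not met, the result is Tier 4.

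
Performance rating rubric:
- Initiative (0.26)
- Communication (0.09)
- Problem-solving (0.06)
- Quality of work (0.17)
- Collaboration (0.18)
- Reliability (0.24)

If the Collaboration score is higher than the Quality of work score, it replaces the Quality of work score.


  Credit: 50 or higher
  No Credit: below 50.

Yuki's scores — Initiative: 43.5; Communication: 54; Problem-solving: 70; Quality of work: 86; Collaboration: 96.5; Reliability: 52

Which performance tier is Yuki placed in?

Credit

Collaboration (96.5) > Quality of work (86), so Quality of work counts as 96.5.
Weighted total:
  Initiative 43.5 × 0.26 = 11.31
  Communication 54 × 0.09 = 4.86
  Problem-solving 70 × 0.06 = 4.2
  Quality of work 96.5 × 0.17 = 16.405
  Collaboration 96.5 × 0.18 = 17.37
  Reliability 52 × 0.24 = 12.48
Sum = 66.625
66.625 ≥ 50 → Credit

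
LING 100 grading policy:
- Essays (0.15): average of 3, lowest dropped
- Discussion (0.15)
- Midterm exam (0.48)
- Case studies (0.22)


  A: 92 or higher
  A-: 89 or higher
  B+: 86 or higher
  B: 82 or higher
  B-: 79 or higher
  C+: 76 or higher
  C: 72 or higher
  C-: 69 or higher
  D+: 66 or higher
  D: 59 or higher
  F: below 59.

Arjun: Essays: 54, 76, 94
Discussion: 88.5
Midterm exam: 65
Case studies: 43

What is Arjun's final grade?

D+

Essays: drop 54 → average of remaining 2 = 170/2 = 85
Weighted total:
  Essays 85 × 0.15 = 12.75
  Discussion 88.5 × 0.15 = 13.275
  Midterm exam 65 × 0.48 = 31.2
  Case studies 43 × 0.22 = 9.46
Sum = 66.685
66.685 is ≥ 66 and < 69 → D+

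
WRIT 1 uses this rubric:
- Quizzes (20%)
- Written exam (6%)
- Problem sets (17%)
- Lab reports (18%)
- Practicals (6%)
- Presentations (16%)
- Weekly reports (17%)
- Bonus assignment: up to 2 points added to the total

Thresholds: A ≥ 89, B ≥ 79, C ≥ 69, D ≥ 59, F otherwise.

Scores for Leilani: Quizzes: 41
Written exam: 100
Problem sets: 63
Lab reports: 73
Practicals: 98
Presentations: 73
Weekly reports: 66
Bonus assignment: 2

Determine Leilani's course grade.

D

Weighted total:
  Quizzes 41 × 0.2 = 8.2
  Written exam 100 × 0.06 = 6
  Problem sets 63 × 0.17 = 10.71
  Lab reports 73 × 0.18 = 13.14
  Practicals 98 × 0.06 = 5.88
  Presentations 73 × 0.16 = 11.68
  Weekly reports 66 × 0.17 = 11.22
Sum = 66.83
Bonus assignment: 66.83 + 2 = 68.83
68.83 is ≥ 59 and < 69 → D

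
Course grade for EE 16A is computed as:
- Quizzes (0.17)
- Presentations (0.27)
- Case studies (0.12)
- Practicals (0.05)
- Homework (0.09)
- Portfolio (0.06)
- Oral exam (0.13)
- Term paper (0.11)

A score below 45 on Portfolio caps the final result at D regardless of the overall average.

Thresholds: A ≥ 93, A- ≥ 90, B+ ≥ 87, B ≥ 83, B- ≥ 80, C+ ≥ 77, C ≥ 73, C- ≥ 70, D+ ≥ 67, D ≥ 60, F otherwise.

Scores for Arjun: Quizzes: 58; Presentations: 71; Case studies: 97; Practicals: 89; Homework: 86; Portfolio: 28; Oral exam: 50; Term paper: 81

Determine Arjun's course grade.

D

Portfolio score 28 < 45: minimum not met.
Weighted total:
  Quizzes 58 × 0.17 = 9.86
  Presentations 71 × 0.27 = 19.17
  Case studies 97 × 0.12 = 11.64
  Practicals 89 × 0.05 = 4.45
  Homework 86 × 0.09 = 7.74
  Portfolio 28 × 0.06 = 1.68
  Oral exam 50 × 0.13 = 6.5
  Term paper 81 × 0.11 = 8.91
Sum = 69.95
69.95 would be D+; cap at D applies → D.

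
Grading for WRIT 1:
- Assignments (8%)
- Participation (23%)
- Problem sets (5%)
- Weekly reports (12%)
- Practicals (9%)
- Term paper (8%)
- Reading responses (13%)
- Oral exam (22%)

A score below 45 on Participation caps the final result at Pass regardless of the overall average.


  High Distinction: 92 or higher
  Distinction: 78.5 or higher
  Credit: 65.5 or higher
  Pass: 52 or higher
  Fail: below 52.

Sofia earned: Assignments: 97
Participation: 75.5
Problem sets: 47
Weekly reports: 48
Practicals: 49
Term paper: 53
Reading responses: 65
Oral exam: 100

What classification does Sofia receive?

Participation score 75.5 ≥ 45: minimum met.
Weighted total:
  Assignments 97 × 0.08 = 7.76
  Participation 75.5 × 0.23 = 17.365
  Problem sets 47 × 0.05 = 2.35
  Weekly reports 48 × 0.12 = 5.76
  Practicals 49 × 0.09 = 4.41
  Term paper 53 × 0.08 = 4.24
  Reading responses 65 × 0.13 = 8.45
  Oral exam 100 × 0.22 = 22
Sum = 72.335
72.335 is ≥ 65.5 and < 78.5 → Credit

Credit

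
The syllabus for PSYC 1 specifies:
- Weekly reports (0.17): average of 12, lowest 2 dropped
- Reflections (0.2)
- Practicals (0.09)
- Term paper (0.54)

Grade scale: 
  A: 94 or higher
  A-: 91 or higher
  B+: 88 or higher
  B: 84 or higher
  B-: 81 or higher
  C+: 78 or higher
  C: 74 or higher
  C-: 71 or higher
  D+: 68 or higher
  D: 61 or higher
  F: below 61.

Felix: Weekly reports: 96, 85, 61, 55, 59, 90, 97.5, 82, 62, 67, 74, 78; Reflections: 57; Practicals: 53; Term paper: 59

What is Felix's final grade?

D

Weekly reports: drop 55, 59 → average of remaining 10 = 792.5/10 = 79.25
Weighted total:
  Weekly reports 79.25 × 0.17 = 13.4725
  Reflections 57 × 0.2 = 11.4
  Practicals 53 × 0.09 = 4.77
  Term paper 59 × 0.54 = 31.86
Sum = 61.5025
61.5025 is ≥ 61 and < 68 → D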